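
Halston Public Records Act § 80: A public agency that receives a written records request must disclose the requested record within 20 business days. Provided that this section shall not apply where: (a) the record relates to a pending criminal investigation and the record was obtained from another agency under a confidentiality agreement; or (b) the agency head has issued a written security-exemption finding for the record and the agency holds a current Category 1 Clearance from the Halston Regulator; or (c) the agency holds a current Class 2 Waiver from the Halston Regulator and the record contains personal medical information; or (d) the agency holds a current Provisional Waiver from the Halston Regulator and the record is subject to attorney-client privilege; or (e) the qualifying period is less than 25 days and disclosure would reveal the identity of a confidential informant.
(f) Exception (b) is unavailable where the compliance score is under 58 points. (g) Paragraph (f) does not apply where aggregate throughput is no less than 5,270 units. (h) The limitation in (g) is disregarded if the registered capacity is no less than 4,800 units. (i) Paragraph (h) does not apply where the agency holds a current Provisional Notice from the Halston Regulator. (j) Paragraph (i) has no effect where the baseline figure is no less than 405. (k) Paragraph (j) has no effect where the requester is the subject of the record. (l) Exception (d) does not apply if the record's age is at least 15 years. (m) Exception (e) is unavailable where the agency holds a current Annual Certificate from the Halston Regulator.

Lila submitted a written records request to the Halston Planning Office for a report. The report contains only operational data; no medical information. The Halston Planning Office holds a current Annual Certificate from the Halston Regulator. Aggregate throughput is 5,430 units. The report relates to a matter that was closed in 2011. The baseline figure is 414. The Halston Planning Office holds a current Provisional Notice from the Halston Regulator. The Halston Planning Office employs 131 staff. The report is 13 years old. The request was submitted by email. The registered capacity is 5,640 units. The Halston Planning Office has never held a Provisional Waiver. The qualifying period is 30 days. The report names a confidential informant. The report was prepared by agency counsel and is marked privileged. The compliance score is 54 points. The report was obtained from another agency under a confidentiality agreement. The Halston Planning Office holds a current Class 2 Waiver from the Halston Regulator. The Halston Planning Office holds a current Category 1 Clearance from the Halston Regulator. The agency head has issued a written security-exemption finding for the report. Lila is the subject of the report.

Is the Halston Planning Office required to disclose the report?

Exception (a) fails — the report relates to a closed matter.
Exception (b)'s conditions are all satisfied: a written security-exemption finding has been issued; a current Category 1 Clearance is held. Applying paragraphs (f)–(k): (f) would limit (b) — the compliance score is 54 points, under the 58 points limit — but (g) sets (f) aside: (g) is triggered — aggregate throughput is 5,430 units, meeting the 5,270 units threshold. (h) is engaged (the registered capacity is 5,640 units, meeting the 4,800 units threshold), but is itself disapplied by (i): (i) is triggered — a current Provisional Notice is held. (j) is engaged (the baseline figure is 414, meeting the 405 threshold), but yields to (k): (k) operates against (j): Lila is the subject of the report. (b) remains available.
Exception (c) does not apply: the report contains only operational data.
Exception (d) does not apply: the Provisional Waiver is not current.
Exception (e) fails — the qualifying period is 30 days, not less than 25 days.

No — exception (b) applies; the Halston Planning Office is not required to disclose the report.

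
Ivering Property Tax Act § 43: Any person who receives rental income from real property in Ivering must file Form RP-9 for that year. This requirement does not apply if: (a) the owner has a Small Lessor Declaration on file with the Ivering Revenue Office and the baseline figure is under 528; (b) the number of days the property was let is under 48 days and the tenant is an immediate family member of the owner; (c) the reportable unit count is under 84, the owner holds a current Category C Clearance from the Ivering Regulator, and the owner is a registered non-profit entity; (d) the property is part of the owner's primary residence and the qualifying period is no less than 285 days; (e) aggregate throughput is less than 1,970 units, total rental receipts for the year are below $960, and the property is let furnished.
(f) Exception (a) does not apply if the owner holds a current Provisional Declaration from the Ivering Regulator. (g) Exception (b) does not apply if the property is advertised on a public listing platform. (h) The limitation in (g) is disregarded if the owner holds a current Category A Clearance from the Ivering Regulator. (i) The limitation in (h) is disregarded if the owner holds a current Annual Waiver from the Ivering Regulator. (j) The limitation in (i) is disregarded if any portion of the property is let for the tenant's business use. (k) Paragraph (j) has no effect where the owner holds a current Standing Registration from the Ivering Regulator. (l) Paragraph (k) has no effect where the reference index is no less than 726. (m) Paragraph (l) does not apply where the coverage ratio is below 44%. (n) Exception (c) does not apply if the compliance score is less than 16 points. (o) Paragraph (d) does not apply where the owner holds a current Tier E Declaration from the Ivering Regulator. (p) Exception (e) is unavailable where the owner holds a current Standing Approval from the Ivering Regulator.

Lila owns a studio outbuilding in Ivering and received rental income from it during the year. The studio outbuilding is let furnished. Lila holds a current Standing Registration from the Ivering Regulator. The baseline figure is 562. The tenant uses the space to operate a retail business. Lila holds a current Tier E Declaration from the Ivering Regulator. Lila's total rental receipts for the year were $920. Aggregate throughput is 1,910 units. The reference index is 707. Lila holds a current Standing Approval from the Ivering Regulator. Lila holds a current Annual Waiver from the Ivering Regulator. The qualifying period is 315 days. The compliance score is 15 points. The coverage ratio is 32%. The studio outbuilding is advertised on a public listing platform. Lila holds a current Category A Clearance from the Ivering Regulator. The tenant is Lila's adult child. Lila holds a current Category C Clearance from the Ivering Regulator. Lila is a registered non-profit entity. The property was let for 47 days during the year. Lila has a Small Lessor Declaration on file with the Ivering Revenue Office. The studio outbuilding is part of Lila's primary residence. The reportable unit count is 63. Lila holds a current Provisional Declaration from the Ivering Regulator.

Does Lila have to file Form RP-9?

Yes — Lila must file Form RP-9.

Exception (a) requires that the baseline figure is under 528; but the baseline figure is 562, not under 528, so (a) is unavailable.
Exception (b) is satisfied on its face — the number of days the property was let is 47 days, under the 48 days limit; the tenant is an immediate family member. However, paragraphs (g)–(m) must be considered: (g) operates — the property is publicly advertised. (h) is engaged (a current Category A Clearance is held), but yields to (i): (i) is triggered — a current Annual Waiver is held. (j) would limit (i) — the space is let for business use — but (k) sets (j) aside: (k) is triggered — a current Standing Registration is held. (l), which would lift (k), is not triggered — the reference index is 707, short of 726. Exception (b) does not apply.
Exception (c) is satisfied on its face — the reportable unit count is 63, under the 84 limit; a current Category C Clearance is held; Lila is a registered non-profit. However, paragraph (n) must be considered: (n) applies — the compliance score is 15 points, less than the 16 points limit. So (c) is unavailable.
Exception (d) is satisfied on its face — the studio outbuilding is part of the primary residence; the qualifying period is 315 days, meeting the 285 days threshold. Turning to paragraph (o): (o) applies — a current Tier E Declaration is held. (d) is therefore removed.
Exception (e): aggregate throughput is 1,910 units, less than the 1,970 units limit; total rental receipts for the year are $920, below the $960 limit; the property is let furnished — every condition holds. But applying paragraph (p): (p) operates against (e): a current Standing Approval is held. So (e) is unavailable.
No exception displaces § 43.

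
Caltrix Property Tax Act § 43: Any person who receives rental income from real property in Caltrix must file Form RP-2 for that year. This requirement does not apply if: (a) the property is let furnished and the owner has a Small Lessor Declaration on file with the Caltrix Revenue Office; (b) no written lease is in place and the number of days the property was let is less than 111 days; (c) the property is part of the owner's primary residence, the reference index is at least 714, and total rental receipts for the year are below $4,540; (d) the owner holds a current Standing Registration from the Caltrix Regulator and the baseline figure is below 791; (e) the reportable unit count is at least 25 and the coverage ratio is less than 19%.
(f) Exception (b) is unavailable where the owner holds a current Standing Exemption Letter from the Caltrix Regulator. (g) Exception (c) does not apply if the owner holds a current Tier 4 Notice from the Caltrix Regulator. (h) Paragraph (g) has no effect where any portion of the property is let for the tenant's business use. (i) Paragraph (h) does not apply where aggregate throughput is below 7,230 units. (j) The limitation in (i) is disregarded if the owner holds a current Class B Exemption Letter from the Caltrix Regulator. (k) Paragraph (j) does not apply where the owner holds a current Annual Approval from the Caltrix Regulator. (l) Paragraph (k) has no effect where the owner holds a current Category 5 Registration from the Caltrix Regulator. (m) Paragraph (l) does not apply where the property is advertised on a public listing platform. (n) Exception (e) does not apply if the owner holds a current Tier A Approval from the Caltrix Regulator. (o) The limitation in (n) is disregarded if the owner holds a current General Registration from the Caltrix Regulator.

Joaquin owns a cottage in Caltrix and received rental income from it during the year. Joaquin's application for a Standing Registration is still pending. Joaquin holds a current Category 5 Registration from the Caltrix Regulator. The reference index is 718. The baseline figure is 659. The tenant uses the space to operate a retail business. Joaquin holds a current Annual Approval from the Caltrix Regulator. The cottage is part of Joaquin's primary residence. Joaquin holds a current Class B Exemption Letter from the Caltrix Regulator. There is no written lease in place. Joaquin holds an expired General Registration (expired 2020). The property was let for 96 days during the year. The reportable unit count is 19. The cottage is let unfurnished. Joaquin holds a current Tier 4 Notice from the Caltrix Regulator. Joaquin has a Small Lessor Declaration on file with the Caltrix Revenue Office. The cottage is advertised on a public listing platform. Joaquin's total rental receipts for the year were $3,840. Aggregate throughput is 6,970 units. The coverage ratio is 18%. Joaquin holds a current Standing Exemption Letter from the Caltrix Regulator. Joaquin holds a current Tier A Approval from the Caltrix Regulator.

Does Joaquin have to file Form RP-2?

Exception (a) requires that the property is let furnished; but the property is let unfurnished, so (a) is unavailable.
Exception (b)'s conditions are all satisfied: there is no written lease; the number of days the property was let is 96 days, less than the 111 days limit. But: (f) applies — a current Standing Exemption Letter is held. Exception (b) does not apply.
All of (c)'s requirements are met (the cottage is part of the primary residence; the reference index is 718, meeting the 714 threshold; total rental receipts for the year are $3,840, below the $4,540 limit). But applying paragraphs (g)–(m): (g) applies — a current Tier 4 Notice is held. (h) operates (the space is let for business use), but is itself disapplied by (i): (i) applies — aggregate throughput is 6,970 units, below the 7,230 units limit. (j) would limit (i) — a current Class B Exemption Letter is held — but (k) sets (j) aside: (k) is triggered — a current Annual Approval is held. (l) would limit (k) — a current Category 5 Registration is held — but (m) sets (l) aside: (m) operates — the property is publicly advertised. (c) is therefore removed.
Exception (d) does not apply: there is no Standing Registration in force.
Exception (e) requires that the reportable unit count is at least 25; but the reportable unit count is 19, short of 25, so (e) is unavailable.
No exception is made out. Joaquin falls within the general rule.

Yes — Joaquin must file Form RP-2.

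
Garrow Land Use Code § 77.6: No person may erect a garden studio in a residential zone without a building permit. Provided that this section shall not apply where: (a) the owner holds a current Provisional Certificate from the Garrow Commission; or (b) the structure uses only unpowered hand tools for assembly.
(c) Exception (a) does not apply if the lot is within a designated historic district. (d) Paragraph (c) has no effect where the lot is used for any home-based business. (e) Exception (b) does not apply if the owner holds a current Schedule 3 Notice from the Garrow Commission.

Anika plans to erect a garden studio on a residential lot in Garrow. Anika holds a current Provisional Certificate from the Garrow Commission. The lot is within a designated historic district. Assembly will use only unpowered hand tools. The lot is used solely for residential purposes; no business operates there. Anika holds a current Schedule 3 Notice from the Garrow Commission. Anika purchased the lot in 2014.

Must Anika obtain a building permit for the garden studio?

Exception (a): a current Provisional Certificate is held — every condition holds. But: (c) is triggered — the lot is in a historic district. (d), which would lift (c), is not engaged — the lot is solely residential. Exception (a) does not apply.
All of (b)'s requirements are met (assembly uses only hand tools). But applying paragraph (e): (e) operates against (b): a current Schedule 3 Notice is held. So (b) is unavailable.
No exception displaces § 77.6.

Yes — Anika must obtain a building permit.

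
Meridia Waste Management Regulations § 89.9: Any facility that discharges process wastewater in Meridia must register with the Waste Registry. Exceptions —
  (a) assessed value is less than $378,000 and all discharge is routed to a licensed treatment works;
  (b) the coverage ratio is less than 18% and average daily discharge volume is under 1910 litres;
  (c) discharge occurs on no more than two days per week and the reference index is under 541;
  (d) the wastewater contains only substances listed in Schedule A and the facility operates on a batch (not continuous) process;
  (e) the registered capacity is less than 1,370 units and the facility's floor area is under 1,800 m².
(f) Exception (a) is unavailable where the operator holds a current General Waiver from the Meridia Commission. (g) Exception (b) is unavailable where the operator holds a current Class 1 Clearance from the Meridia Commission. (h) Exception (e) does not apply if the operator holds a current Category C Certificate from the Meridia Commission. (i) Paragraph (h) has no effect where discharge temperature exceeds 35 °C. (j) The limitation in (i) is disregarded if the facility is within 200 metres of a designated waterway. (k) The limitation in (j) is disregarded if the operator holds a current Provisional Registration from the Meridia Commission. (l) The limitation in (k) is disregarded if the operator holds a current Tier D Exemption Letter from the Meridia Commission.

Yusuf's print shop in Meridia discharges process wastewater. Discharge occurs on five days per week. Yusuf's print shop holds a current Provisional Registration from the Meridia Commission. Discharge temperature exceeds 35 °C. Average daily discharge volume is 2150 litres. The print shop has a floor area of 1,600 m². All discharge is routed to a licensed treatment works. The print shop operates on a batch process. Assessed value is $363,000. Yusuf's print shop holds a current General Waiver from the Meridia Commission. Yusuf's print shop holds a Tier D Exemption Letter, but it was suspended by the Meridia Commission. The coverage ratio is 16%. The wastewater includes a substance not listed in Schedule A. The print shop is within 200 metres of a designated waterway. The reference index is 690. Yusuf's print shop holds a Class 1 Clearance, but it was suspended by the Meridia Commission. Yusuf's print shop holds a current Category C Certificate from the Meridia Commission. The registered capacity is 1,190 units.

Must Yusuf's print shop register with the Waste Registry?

No — exception (e) applies; Yusuf's print shop is not required to register with the Waste Registry.

All of (a)'s requirements are met (assessed value is $363,000, less than the $378,000 limit; discharge is routed to a licensed treatment works). But: (f) operates against (a): a current General Waiver is held. So (a) is unavailable.
Exception (b) fails — average daily discharge volume is 2150 litres, not under 1910 litres.
Exception (c) fails — discharge occurs on five days per week.
Exception (d) requires that the wastewater contains only substances listed in Schedule A; but the wastewater includes a non-Schedule-A substance, so (d) is unavailable.
All of (e)'s requirements are met (the registered capacity is 1,190 units, less than the 1,370 units limit; the facility's floor area is 1,600 m², under the 1,800 m² limit). As to paragraphs (h)–(l): (h) would limit (e) — a current Category C Certificate is held — but (i) sets (h) aside: (i) applies — discharge temperature exceeds 35 °C. (j) applies (the print shop is within 200 m of a designated waterway), but is displaced by (k): (k) operates against (j): a current Provisional Registration is held. (l), which would lift (k), is inapplicable — no current Tier D Exemption Letter is held. (e) remains available.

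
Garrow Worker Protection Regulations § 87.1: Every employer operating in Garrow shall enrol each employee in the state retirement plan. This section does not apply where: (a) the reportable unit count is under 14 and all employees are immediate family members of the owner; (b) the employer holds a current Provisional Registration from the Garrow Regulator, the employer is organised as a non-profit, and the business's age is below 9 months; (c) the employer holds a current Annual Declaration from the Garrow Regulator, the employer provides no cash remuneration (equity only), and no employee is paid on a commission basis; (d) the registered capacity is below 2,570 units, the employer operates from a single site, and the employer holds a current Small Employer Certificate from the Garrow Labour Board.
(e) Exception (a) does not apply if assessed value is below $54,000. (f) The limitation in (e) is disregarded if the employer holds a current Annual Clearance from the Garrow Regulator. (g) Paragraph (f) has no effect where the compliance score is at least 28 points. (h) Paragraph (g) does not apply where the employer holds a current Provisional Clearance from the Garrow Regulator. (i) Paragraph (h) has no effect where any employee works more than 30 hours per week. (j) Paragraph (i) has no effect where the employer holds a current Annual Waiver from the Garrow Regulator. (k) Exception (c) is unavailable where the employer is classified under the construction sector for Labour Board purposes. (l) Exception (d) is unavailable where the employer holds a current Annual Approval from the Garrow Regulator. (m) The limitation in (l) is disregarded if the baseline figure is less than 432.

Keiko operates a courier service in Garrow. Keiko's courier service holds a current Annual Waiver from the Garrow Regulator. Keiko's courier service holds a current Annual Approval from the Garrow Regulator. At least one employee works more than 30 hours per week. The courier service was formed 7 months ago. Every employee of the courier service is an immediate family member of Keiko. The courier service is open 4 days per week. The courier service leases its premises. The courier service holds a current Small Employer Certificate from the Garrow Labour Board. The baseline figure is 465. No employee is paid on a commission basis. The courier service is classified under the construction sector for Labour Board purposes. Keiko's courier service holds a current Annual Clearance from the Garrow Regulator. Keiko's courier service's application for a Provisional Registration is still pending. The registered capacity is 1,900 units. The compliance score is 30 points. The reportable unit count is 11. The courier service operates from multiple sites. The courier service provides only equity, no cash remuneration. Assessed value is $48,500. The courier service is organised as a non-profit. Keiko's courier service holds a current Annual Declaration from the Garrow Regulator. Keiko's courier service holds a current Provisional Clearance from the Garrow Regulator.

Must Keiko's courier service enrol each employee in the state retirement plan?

Exception (a)'s conditions are all satisfied: the reportable unit count is 11, under the 14 limit; every employee is an immediate family member. Applying paragraphs (e)–(j): (e) operates (assessed value is $48,500, below the $54,000 limit), but is overridden by (f): (f) is triggered — a current Annual Clearance is held. (g) would limit (f) — the compliance score is 30 points, meeting the 28 points threshold — but (h) sets (g) aside: (h) operates — a current Provisional Clearance is held. (i) would limit (h) — at least one employee exceeds 30 hours/week — but (j) sets (i) aside: (j) applies — a current Annual Waiver is held. Exception (a) stands.
Exception (b) does not apply: there is no Provisional Registration in force.
All of (c)'s requirements are met (a current Annual Declaration is held; remuneration is equity-only; no employee is paid on commission). However, paragraph (k) must be considered: (k) is triggered — the courier service is classified under the construction sector. So (c) is unavailable.
Exception (d) fails — the employer operates from multiple sites.

No — exception (a) applies; Keiko's courier service is not required to enrol each employee in the state retirement plan.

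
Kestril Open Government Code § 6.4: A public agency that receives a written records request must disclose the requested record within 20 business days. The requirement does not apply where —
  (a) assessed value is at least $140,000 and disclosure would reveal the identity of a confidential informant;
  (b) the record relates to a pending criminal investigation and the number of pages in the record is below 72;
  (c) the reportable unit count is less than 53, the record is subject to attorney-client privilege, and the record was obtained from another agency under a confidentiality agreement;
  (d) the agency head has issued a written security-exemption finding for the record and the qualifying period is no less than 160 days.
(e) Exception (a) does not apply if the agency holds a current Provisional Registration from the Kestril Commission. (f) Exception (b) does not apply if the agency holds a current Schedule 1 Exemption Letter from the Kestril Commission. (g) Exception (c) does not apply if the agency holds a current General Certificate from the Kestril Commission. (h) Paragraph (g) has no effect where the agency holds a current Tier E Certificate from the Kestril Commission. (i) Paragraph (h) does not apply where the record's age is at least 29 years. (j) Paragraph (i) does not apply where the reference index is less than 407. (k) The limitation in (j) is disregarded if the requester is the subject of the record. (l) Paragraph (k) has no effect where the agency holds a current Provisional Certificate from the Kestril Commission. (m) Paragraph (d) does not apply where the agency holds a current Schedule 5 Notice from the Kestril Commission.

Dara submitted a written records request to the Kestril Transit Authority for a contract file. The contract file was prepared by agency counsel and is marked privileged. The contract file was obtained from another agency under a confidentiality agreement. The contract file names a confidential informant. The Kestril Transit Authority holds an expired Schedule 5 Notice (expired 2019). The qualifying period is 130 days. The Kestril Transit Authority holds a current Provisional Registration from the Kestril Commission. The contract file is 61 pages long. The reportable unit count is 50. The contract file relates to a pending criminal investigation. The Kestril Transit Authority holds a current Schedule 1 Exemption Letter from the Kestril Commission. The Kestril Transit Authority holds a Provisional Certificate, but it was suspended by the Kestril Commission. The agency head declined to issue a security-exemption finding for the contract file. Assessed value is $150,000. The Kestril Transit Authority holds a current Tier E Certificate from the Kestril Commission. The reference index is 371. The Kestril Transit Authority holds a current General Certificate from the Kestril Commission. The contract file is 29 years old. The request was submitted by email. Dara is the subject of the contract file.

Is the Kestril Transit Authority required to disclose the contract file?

Exception (a): assessed value is $150,000, meeting the $140,000 threshold; the contract file names a confidential informant — every condition holds. Turning to paragraph (e): (e) operates — a current Provisional Registration is held. So (a) is unavailable.
Exception (b) is satisfied on its face — the contract file relates to a pending investigation; the number of pages in the record is 61, below the 72 limit. However, paragraph (f) must be considered: (f) operates against (b): a current Schedule 1 Exemption Letter is held. So (b) is unavailable.
All of (c)'s requirements are met (the reportable unit count is 50, less than the 53 limit; the contract file is privileged; the contract file was obtained under a confidentiality agreement). Turning to paragraphs (g)–(l): (g) operates against (c): a current General Certificate is held. (h) operates (a current Tier E Certificate is held), but is set aside by (i): (i) applies — the record's age is 29 years, meeting the 29 years threshold. (j) is triggered (the reference index is 371, less than the 407 limit), but is displaced by (k): (k) operates against (j): Dara is the subject of the contract file. (l) is inapplicable (the Provisional Certificate is not current), so (k) stands. So (c) is unavailable.
Exception (d) does not apply: the agency head declined to issue a security-exemption finding.
No exception is made out. the Kestril Transit Authority falls within the general rule.

Yes — the Kestril Transit Authority must disclose the contract file.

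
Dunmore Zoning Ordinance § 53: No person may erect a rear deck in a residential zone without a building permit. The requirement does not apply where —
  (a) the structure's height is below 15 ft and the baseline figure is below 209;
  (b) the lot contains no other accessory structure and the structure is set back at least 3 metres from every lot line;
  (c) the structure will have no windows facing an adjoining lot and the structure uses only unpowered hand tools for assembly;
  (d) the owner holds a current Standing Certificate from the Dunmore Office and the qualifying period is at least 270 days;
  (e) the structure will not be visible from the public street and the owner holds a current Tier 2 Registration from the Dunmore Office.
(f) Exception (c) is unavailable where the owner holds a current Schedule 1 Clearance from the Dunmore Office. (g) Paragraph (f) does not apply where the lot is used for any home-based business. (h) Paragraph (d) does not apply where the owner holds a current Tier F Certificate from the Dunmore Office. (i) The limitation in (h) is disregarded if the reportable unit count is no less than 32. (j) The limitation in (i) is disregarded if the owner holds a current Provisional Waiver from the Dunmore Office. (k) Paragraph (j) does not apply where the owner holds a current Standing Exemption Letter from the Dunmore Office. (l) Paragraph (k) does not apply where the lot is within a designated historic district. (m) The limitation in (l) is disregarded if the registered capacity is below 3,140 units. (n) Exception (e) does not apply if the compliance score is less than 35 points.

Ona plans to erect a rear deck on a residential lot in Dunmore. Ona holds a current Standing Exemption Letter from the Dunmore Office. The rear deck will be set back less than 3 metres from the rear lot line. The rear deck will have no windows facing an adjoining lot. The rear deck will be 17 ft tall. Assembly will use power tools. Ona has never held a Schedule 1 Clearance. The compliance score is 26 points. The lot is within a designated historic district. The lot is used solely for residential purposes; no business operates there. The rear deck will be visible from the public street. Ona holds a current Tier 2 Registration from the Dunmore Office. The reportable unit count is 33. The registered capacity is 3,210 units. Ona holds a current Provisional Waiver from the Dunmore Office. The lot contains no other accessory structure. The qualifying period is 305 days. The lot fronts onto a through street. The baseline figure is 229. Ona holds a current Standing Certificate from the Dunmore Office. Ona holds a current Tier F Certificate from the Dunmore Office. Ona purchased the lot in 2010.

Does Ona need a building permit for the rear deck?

Exception (a) does not apply: the structure's height is 17 ft, not below 15 ft.
Exception (b) does not apply: the rear setback is under 3 m.
Exception (c) fails — assembly uses power tools.
Exception (d): a current Standing Certificate is held; the qualifying period is 305 days, meeting the 270 days threshold — every condition holds. But: (h) applies — a current Tier F Certificate is held. (i) would limit (h) — the reportable unit count is 33, meeting the 32 threshold — but (j) sets (i) aside: (j) applies — a current Provisional Waiver is held. (k) would limit (j) — a current Standing Exemption Letter is held — but (l) sets (k) aside: (l) operates against (k): the lot is in a historic district. (m) is inapplicable (the registered capacity is 3,210 units, not below 3,140 units), so (l) stands. Exception (d) does not apply.
Exception (e) does not apply: the structure will be visible from the street.
Every exception is unavailable, so the rule governs.

Yes — Ona must obtain a building permit.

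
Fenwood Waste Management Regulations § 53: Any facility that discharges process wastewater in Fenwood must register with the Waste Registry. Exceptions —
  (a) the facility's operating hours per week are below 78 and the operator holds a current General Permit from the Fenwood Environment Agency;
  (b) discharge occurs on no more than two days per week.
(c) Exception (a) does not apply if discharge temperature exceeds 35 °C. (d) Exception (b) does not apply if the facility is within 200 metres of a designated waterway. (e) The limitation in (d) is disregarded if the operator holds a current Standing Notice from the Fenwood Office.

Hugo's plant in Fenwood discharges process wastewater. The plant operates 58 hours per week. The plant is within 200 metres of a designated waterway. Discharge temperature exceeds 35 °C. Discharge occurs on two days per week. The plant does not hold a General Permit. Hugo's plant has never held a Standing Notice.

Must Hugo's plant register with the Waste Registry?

Exception (a) does not apply: no General Permit is held.
Exception (b)'s conditions are all satisfied: discharge occurs on no more than two days per week. Turning to paragraphs (d)–(e): (d) operates against (b): the plant is within 200 m of a designated waterway. (e) is not engaged (the Standing Notice is not current), so (d) stands. So (b) is unavailable.
No exception is made out. Hugo's plant falls within the general rule.

Yes — Hugo's plant must register with the Waste Registry.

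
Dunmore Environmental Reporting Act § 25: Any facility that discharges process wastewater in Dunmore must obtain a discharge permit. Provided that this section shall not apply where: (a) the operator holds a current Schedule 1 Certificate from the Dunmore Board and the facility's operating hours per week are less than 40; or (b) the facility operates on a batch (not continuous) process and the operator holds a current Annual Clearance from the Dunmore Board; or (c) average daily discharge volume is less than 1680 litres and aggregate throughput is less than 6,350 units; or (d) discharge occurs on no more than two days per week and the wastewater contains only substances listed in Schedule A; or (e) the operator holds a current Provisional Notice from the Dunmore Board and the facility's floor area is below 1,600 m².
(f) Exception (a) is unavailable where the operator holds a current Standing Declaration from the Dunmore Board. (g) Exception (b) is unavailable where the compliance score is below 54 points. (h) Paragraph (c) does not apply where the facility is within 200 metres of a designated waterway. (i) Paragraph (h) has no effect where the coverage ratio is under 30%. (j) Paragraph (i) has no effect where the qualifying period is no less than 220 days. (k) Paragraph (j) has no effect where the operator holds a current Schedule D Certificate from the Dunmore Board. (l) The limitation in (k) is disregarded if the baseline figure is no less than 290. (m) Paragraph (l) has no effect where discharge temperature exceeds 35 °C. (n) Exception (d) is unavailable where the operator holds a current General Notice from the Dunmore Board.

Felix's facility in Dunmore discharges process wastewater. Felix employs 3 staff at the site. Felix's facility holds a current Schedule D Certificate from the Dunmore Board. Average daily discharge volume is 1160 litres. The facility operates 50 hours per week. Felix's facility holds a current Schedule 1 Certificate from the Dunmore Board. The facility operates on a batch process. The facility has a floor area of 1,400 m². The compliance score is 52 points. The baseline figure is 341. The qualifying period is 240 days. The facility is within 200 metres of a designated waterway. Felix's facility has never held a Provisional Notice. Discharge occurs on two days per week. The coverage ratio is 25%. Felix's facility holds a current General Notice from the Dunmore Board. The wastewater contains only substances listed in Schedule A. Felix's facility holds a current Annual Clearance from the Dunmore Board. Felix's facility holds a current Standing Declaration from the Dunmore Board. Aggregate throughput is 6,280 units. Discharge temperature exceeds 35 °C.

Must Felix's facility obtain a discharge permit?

No — exception (c) applies; Felix's facility is not required to obtain a discharge permit.

Exception (a) does not apply: the facility's operating hours per week are 50, not less than 40.
All of (b)'s requirements are met (the facility operates on a batch process; a current Annual Clearance is held). However, paragraph (g) must be considered: (g) is triggered — the compliance score is 52 points, below the 54 points limit. Exception (b) does not apply.
Exception (c) is satisfied on its face — average daily discharge volume is 1160 litres, less than the 1680 litres limit; aggregate throughput is 6,280 units, less than the 6,350 units limit. Considering the limiting provisions: (h) would limit (c) — the facility is within 200 m of a designated waterway — but (i) sets (h) aside: (i) operates against (h): the coverage ratio is 25%, under the 30% limit. (j) applies (the qualifying period is 240 days, meeting the 220 days threshold), but is itself disapplied by (k): (k) operates — a current Schedule D Certificate is held. (l) applies (the baseline figure is 341, meeting the 290 threshold), but yields to (m): (m) operates — discharge temperature exceeds 35 °C. So (c) applies.
All of (d)'s requirements are met (discharge occurs on no more than two days per week; the wastewater is Schedule-A-only). However, paragraph (n) must be considered: (n) is triggered — a current General Notice is held. Exception (d) does not apply.
Exception (e) requires that the operator holds a current Provisional Notice from the Dunmore Board; but the Provisional Notice is not current, so (e) is unavailable.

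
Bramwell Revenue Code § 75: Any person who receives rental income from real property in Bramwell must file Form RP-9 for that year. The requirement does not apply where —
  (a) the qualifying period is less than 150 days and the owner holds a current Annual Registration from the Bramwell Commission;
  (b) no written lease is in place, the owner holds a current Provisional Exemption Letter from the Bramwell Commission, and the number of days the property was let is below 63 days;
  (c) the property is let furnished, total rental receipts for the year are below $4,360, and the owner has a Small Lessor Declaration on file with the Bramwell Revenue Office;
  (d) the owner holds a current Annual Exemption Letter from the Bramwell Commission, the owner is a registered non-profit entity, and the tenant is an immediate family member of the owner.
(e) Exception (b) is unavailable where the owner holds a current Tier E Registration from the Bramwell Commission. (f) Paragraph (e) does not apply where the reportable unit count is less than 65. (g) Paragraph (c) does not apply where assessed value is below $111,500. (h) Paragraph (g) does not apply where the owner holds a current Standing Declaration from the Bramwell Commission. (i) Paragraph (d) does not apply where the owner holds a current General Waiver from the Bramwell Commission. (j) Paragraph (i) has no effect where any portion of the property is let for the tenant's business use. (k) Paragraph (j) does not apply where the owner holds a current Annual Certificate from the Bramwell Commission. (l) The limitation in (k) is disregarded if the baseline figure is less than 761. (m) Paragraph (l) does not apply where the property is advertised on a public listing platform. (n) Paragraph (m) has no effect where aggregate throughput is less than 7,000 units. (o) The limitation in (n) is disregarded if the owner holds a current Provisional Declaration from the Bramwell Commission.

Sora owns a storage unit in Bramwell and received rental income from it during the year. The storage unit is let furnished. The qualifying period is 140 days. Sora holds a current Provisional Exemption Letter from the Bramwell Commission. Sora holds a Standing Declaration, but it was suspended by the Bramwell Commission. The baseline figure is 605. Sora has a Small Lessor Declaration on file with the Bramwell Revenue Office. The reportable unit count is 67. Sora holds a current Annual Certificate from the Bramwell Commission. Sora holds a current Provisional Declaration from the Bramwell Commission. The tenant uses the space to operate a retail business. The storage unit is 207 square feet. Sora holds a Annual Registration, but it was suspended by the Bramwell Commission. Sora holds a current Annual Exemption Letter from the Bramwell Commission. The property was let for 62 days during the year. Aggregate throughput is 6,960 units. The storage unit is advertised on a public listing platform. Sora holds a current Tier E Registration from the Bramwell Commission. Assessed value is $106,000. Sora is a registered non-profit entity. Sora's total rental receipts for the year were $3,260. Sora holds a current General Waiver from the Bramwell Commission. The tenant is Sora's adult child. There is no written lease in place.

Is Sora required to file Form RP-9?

Yes — Sora must file Form RP-9.

Exception (a) requires that the owner holds a current Annual Registration from the Bramwell Commission; but there is no Annual Registration in force, so (a) is unavailable.
All of (b)'s requirements are met (there is no written lease; a current Provisional Exemption Letter is held; the number of days the property was let is 62 days, below the 63 days limit). But applying paragraphs (e)–(f): (e) operates against (b): a current Tier E Registration is held. (f), which would lift (e), does not operate here — the reportable unit count is 67, not less than 65. (b) is therefore removed.
All of (c)'s requirements are met (the property is let furnished; total rental receipts for the year are $3,260, below the $4,360 limit; a Small Lessor Declaration is on file). But: (g) operates against (c): assessed value is $106,000, below the $111,500 limit. (h), which would lift (g), is inapplicable — the Standing Declaration is not current. So (c) is unavailable.
Exception (d) is satisfied on its face — a current Annual Exemption Letter is held; Sora is a registered non-profit; the tenant is an immediate family member. However, paragraphs (i)–(o) must be considered: (i) operates against (d): a current General Waiver is held. (j) would limit (i) — the space is let for business use — but (k) sets (j) aside: (k) operates against (j): a current Annual Certificate is held. (l) is triggered (the baseline figure is 605, less than the 761 limit), but yields to (m): (m) is triggered — the property is publicly advertised. (n) would limit (m) — aggregate throughput is 6,960 units, less than the 7,000 units limit — but (o) sets (n) aside: (o) operates against (n): a current Provisional Declaration is held. Exception (d) does not apply.
No exception displaces § 75.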